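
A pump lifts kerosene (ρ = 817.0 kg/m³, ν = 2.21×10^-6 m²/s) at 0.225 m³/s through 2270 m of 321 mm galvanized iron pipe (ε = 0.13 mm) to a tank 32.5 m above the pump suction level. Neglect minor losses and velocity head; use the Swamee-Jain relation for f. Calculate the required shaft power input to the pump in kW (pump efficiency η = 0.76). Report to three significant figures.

P_shaft ≈ 192 kW

V = 4Q/(πD²) = 2.780 m/s; Re = 4.04×10^5; ε/D = 4.05×10^-4; f = 0.01738
h_f = f(L/D)V²/2g = 48.42 m
Total head H = z + h_f = 32.5 + 48.42 = 80.92 m
P_hyd = ρgQH = 817.0·9.81·0.225·80.92 = 145.9 kW
P_shaft = P_hyd/η = 145.9/0.76 = 192.0 kW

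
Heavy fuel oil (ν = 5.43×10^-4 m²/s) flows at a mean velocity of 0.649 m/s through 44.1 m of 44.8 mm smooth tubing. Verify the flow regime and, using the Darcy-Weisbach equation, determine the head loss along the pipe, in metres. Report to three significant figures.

h_f ≈ 25.3 m

Re = VD/ν = 0.649·0.04480/5.43×10^-4 = 53.5 → laminar (Re < 2300)
f = 64/Re = 1.195
h_f = f(L/D)V²/(2g) = 1.195·(44.1/0.04480)·0.649²/(2·9.81) = 25.26 m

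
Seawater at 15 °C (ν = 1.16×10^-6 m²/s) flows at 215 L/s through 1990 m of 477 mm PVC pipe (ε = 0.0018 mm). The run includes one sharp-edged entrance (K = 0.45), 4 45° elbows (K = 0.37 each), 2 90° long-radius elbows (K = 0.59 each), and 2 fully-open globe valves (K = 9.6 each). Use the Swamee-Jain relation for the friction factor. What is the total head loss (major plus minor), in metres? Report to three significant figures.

H_L ≈ 5.70 m

V = 4Q/(πD²) = 1.203 m/s; V²/2g = 0.07378 m
Re = 4.95×10^5, ε/D = 3.77×10^-6 → f = 0.01318 (Swamee-Jain)
Major: h_f = f(L/D)·V²/2g = 0.01318·4172·0.07378 = 4.056 m
Minor: ΣK = 22.3; h_m = ΣK·V²/2g = 1.646 m
Total H_L = 4.056 + 1.646 = 5.702 m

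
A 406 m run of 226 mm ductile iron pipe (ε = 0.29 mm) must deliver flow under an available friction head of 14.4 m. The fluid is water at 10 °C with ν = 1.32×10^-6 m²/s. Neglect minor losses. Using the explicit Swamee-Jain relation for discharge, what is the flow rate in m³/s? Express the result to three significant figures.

Swamee-Jain (Type II): Q = -0.965·√(gD⁵h_f/L)·ln[ε/(3.7D) + √(3.17ν²L/(gD³h_f))]
√(gD⁵h_f/L) = √(9.81·0.226⁵·14.4/406) = 0.01432
ε/(3.7D) = 3.47×10^-4; √(3.17ν²L/(gD³h_f)) = 3.71×10^-5
Q = -0.965·0.01432·ln(3.839×10^-4) = 0.1087 m³/s
Check: V = 2.71 m/s, Re = 4.64×10^5, f = 0.02155, h_f = 14.5 m ≈ 14.4 m ✓

Q ≈ 0.109 m³/s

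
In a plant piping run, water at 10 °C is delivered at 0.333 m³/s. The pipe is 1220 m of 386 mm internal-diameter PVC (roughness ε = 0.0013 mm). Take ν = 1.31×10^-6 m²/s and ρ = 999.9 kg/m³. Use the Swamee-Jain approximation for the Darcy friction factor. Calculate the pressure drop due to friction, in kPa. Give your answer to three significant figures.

Δp ≈ 154 kPa

V = 4Q/(πD²) = 4·0.333/(π·0.386²) = 2.846 m/s
Re = VD/ν = 2.846·0.386/1.31×10^-6 = 8.38×10^5 → turbulent
ε/D = 0.0013/386 = 3.37×10^-6
Swamee-Jain: f = 0.01203
h_f = f(L/D)V²/(2g) = 0.01203·(1220/0.386)·2.846²/(2·9.81) = 15.70 m
Δp = ρg·h_f = 999.9·9.81·15.70 = 154.0 kPa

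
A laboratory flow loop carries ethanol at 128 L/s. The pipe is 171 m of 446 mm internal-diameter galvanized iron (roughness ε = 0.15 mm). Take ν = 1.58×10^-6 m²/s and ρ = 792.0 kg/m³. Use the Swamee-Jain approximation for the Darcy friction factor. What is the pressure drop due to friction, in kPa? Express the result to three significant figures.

V = 4Q/(πD²) = 4·0.128/(π·0.446²) = 0.8193 m/s
Re = VD/ν = 0.8193·0.446/1.58×10^-6 = 2.31×10^5 → turbulent
ε/D = 0.15/446 = 3.36×10^-4
Swamee-Jain: f = 0.01774
h_f = f(L/D)V²/(2g) = 0.01774·(171/0.446)·0.8193²/(2·9.81) = 0.2327 m
Δp = ρg·h_f = 792.0·9.81·0.2327 = 1.808 kPa

Δp ≈ 1.81 kPa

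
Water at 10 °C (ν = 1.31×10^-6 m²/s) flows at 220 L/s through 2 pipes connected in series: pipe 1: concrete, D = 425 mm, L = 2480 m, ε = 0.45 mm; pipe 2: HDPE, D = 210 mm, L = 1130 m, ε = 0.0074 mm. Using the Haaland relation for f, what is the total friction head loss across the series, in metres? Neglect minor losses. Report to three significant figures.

H ≈ 150 m

Pipe 1: V = 1.551 m/s, Re = 5.03×10^5, ε/D = 0.00106, f = 0.02045, h_1 = f(L/D)V²/2g = 14.63 m
Pipe 2: V = 6.352 m/s, Re = 1.02×10^6, ε/D = 3.52×10^-5, f = 0.01222, h_2 = f(L/D)V²/2g = 135.3 m
Series → Q common, losses add: H = Σh = 149.9 m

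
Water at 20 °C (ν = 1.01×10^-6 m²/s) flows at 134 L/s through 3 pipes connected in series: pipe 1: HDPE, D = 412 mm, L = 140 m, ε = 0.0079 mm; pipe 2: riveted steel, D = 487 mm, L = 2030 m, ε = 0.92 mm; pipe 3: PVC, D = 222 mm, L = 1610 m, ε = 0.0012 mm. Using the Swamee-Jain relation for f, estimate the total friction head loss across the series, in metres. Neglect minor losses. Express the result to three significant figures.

Pipe 1: V = 1.005 m/s, Re = 4.10×10^5, ε/D = 1.92×10^-5, f = 0.01384, h_1 = f(L/D)V²/2g = 0.2421 m
Pipe 2: V = 0.7194 m/s, Re = 3.47×10^5, ε/D = 0.00189, f = 0.02375, h_2 = f(L/D)V²/2g = 2.612 m
Pipe 3: V = 3.462 m/s, Re = 7.61×10^5, ε/D = 5.41×10^-6, f = 0.01227, h_3 = f(L/D)V²/2g = 54.37 m
Series → Q common, losses add: H = Σh = 57.23 m

H ≈ 57.2 m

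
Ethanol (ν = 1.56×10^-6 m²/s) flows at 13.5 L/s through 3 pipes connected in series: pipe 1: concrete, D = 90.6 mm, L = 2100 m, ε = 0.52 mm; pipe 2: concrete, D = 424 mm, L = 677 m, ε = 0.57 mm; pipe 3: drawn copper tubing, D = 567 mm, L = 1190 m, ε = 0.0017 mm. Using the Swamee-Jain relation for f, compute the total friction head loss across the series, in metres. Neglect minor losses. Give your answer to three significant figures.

H ≈ 169 m

Pipe 1: V = 2.094 m/s, Re = 1.22×10^5, ε/D = 0.00574, f = 0.03261, h_1 = f(L/D)V²/2g = 169.0 m
Pipe 2: V = 0.09561 m/s, Re = 2.60×10^4, ε/D = 0.00134, f = 0.02757, h_2 = f(L/D)V²/2g = 0.02051 m
Pipe 3: V = 0.05347 m/s, Re = 1.94×10^4, ε/D = 3.00×10^-6, f = 0.02601, h_3 = f(L/D)V²/2g = 0.007953 m
Series → Q common, losses add: H = Σh = 169.0 m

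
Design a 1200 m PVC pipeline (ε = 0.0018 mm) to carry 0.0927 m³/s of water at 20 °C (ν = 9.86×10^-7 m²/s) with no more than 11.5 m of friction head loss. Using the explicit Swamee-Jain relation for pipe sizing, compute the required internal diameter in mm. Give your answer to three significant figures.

Swamee-Jain (Type III): D = 0.66·[ε^1.25·(LQ²/(gh_f))^4.75 + ν·Q^9.4·(L/(gh_f))^5.2]^0.04
LQ²/(gh_f) = 0.09141; L/(gh_f) = 10.64
Term 1 = ε^1.25·(…)^4.75 = 7.65×10^-13; Term 2 = ν·Q^9.4·(…)^5.2 = 4.21×10^-11
D = 0.66·(7.65×10^-13 + 4.21×10^-11)^0.04 = 0.2540 m = 254 mm
Check: V = 1.83 m/s, Re = 4.71×10^5, f = 0.01334, h_f = 10.8 m ≈ 11.5 m ✓

D ≈ 254 mm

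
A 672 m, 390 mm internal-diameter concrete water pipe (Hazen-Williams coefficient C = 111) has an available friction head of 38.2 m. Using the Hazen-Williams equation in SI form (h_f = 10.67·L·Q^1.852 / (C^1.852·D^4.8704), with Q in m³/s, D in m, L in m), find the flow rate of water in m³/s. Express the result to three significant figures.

Q ≈ 0.552 m³/s

Rearranging: Q = [h_f·C^1.852·D^4.8704 / (10.67·L)]^(1/1.852)
Q = [38.2·111^1.852·0.390^4.8704 / (10.67·672)]^0.540 = 0.5525 m³/s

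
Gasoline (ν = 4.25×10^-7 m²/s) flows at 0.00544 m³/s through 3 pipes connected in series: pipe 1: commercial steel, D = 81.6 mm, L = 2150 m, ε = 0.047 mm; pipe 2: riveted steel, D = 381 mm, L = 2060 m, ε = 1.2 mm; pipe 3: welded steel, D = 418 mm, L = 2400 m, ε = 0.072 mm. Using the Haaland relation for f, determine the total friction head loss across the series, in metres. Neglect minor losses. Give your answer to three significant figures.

Pipe 1: V = 1.040 m/s, Re = 2.00×10^5, ε/D = 5.76×10^-4, f = 0.01903, h_1 = f(L/D)V²/2g = 27.65 m
Pipe 2: V = 0.04772 m/s, Re = 4.28×10^4, ε/D = 0.00315, f = 0.02908, h_2 = f(L/D)V²/2g = 0.01825 m
Pipe 3: V = 0.03964 m/s, Re = 3.90×10^4, ε/D = 1.72×10^-4, f = 0.02236, h_3 = f(L/D)V²/2g = 0.01028 m
Series → Q common, losses add: H = Σh = 27.68 m

H ≈ 27.7 m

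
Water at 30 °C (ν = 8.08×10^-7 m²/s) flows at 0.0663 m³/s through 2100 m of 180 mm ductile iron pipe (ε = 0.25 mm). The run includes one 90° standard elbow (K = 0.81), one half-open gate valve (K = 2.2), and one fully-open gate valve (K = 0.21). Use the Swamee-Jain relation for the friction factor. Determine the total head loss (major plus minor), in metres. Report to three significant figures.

V = 4Q/(πD²) = 2.605 m/s; V²/2g = 0.3460 m
Re = 5.80×10^5, ε/D = 0.00139 → f = 0.02183 (Swamee-Jain)
Major: h_f = f(L/D)·V²/2g = 0.02183·11667·0.3460 = 88.10 m
Minor: ΣK = 3.22; h_m = ΣK·V²/2g = 1.114 m
Total H_L = 88.10 + 1.114 = 89.21 m

H_L ≈ 89.2 m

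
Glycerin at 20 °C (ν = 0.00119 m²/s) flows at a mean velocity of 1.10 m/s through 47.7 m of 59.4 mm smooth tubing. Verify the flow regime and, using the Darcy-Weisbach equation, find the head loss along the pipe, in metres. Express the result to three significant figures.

Re = VD/ν = 1.10·0.05940/0.00119 = 54.9 → laminar (Re < 2300)
f = 64/Re = 1.166
h_f = f(L/D)V²/(2g) = 1.166·(47.7/0.05940)·1.10²/(2·9.81) = 57.73 m

h_f ≈ 57.7 m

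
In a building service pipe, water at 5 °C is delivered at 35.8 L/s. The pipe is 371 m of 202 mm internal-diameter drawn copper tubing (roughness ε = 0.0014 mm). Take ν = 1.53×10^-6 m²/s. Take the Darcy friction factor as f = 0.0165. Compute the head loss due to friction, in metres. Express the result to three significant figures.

V = 4Q/(πD²) = 4·0.0358/(π·0.202²) = 1.117 m/s
h_f = f(L/D)V²/(2g) = 0.01650·(371/0.202)·1.117²/(2·9.81) = 1.927 m

h_f ≈ 1.93 m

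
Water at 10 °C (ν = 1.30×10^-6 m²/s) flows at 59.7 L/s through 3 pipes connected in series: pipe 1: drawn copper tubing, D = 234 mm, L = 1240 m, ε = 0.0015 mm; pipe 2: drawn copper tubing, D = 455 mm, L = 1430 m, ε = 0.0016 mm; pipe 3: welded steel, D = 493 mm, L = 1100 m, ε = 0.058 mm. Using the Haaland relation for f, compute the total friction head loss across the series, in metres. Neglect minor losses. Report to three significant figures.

H ≈ 8.31 m

Pipe 1: V = 1.388 m/s, Re = 2.50×10^5, ε/D = 6.41×10^-6, f = 0.01489, h_1 = f(L/D)V²/2g = 7.751 m
Pipe 2: V = 0.3672 m/s, Re = 1.29×10^5, ε/D = 3.52×10^-6, f = 0.01694, h_2 = f(L/D)V²/2g = 0.3658 m
Pipe 3: V = 0.3127 m/s, Re = 1.19×10^5, ε/D = 1.18×10^-4, f = 0.01779, h_3 = f(L/D)V²/2g = 0.1979 m
Series → Q common, losses add: H = Σh = 8.315 m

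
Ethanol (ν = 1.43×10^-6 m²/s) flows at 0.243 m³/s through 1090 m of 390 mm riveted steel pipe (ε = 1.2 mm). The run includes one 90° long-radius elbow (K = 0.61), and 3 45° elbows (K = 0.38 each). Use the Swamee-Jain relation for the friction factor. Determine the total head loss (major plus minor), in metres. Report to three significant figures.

V = 4Q/(πD²) = 2.034 m/s; V²/2g = 0.2109 m
Re = 5.55×10^5, ε/D = 0.00308 → f = 0.02669 (Swamee-Jain)
Major: h_f = f(L/D)·V²/2g = 0.02669·2795·0.2109 = 15.73 m
Minor: ΣK = 1.75; h_m = ΣK·V²/2g = 0.3691 m
Total H_L = 15.73 + 0.3691 = 16.10 m

H_L ≈ 16.1 m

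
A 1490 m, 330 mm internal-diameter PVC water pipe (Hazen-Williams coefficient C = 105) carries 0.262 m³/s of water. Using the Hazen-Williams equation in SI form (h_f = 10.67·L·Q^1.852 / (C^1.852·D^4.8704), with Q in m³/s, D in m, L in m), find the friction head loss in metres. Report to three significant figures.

h_f = 10.67·1490·0.262^1.852 / (105^1.852·0.330^4.8704) = 53.19 m

h_f ≈ 53.2 m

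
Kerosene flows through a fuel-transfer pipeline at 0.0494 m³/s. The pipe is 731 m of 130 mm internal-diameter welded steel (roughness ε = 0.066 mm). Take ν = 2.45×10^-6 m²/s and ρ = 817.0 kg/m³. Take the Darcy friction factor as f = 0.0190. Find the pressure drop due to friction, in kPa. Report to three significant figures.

Δp ≈ 605 kPa

V = 4Q/(πD²) = 4·0.0494/(π·0.130²) = 3.722 m/s
h_f = f(L/D)V²/(2g) = 0.01900·(731/0.130)·3.722²/(2·9.81) = 75.43 m
Δp = ρg·h_f = 817.0·9.81·75.43 = 604.5 kPa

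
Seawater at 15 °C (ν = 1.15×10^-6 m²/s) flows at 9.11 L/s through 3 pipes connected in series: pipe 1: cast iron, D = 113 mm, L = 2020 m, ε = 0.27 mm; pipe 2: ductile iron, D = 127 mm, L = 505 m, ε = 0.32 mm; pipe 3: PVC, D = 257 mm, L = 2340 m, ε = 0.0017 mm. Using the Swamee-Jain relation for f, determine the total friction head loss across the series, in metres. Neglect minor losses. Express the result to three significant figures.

H ≈ 23.1 m

Pipe 1: V = 0.9084 m/s, Re = 8.93×10^4, ε/D = 0.00239, f = 0.02649, h_1 = f(L/D)V²/2g = 19.91 m
Pipe 2: V = 0.7192 m/s, Re = 7.94×10^4, ε/D = 0.00252, f = 0.02699, h_2 = f(L/D)V²/2g = 2.829 m
Pipe 3: V = 0.1756 m/s, Re = 3.92×10^4, ε/D = 6.61×10^-6, f = 0.02197, h_3 = f(L/D)V²/2g = 0.3144 m
Series → Q common, losses add: H = Σh = 23.06 m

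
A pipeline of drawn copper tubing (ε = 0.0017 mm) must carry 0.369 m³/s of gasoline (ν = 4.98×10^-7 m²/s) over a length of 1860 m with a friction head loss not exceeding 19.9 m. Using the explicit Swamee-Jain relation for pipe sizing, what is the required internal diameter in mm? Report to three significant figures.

Swamee-Jain (Type III): D = 0.66·[ε^1.25·(LQ²/(gh_f))^4.75 + ν·Q^9.4·(L/(gh_f))^5.2]^0.04
LQ²/(gh_f) = 1.297; L/(gh_f) = 9.528
Term 1 = ε^1.25·(…)^4.75 = 2.11×10^-7; Term 2 = ν·Q^9.4·(…)^5.2 = 5.22×10^-6
D = 0.66·(2.11×10^-7 + 5.22×10^-6)^0.04 = 0.4064 m = 406 mm
Check: V = 2.84 m/s, Re = 2.32×10^6, f = 0.01030, h_f = 19.4 m ≈ 19.9 m ✓

D ≈ 406 mm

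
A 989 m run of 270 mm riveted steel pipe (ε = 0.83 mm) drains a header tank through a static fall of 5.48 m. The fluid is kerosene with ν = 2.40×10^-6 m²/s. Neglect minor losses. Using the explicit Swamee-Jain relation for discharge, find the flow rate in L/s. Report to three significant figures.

Q ≈ 59.2 L/s

Swamee-Jain (Type II): Q = -0.965·√(gD⁵h_f/L)·ln[ε/(3.7D) + √(3.17ν²L/(gD³h_f))]
√(gD⁵h_f/L) = √(9.81·0.270⁵·5.48/989) = 0.008832
ε/(3.7D) = 8.31×10^-4; √(3.17ν²L/(gD³h_f)) = 1.31×10^-4
Q = -0.965·0.008832·ln(9.615×10^-4) = 0.05921 m³/s
Check: V = 1.03 m/s, Re = 1.16×10^5, f = 0.02769, h_f = 5.53 m ≈ 5.48 m ✓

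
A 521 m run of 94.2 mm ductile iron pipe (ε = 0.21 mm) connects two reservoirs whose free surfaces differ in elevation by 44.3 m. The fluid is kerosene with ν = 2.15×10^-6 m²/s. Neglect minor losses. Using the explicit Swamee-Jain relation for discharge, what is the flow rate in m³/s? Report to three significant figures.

Q ≈ 0.0173 m³/s

Swamee-Jain (Type II): Q = -0.965·√(gD⁵h_f/L)·ln[ε/(3.7D) + √(3.17ν²L/(gD³h_f))]
√(gD⁵h_f/L) = √(9.81·0.0942⁵·44.3/521) = 0.002487
ε/(3.7D) = 6.03×10^-4; √(3.17ν²L/(gD³h_f)) = 1.45×10^-4
Q = -0.965·0.002487·ln(7.475×10^-4) = 0.01728 m³/s
Check: V = 2.48 m/s, Re = 1.09×10^5, f = 0.02580, h_f = 44.7 m ≈ 44.3 m ✓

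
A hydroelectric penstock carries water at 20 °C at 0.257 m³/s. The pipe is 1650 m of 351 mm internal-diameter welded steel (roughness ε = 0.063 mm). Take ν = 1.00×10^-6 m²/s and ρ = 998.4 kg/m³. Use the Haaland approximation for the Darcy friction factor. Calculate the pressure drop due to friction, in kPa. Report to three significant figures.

V = 4Q/(πD²) = 4·0.257/(π·0.351²) = 2.656 m/s
Re = VD/ν = 2.656·0.351/1.00×10^-6 = 9.32×10^5 → turbulent
ε/D = 0.063/351 = 1.79×10^-4
Haaland: f = 0.01442
h_f = f(L/D)V²/(2g) = 0.01442·(1650/0.351)·2.656²/(2·9.81) = 24.38 m
Δp = ρg·h_f = 998.4·9.81·24.38 = 238.8 kPa

Δp ≈ 239 kPa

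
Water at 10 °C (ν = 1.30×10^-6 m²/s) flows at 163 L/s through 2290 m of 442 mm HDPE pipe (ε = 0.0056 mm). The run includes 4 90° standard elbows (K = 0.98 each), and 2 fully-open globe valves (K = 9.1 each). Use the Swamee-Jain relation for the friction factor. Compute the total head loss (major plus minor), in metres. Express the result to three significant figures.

V = 4Q/(πD²) = 1.062 m/s; V²/2g = 0.05752 m
Re = 3.61×10^5, ε/D = 1.27×10^-5 → f = 0.01405 (Swamee-Jain)
Major: h_f = f(L/D)·V²/2g = 0.01405·5181·0.05752 = 4.188 m
Minor: ΣK = 22.1; h_m = ΣK·V²/2g = 1.272 m
Total H_L = 4.188 + 1.272 = 5.460 m

H_L ≈ 5.46 m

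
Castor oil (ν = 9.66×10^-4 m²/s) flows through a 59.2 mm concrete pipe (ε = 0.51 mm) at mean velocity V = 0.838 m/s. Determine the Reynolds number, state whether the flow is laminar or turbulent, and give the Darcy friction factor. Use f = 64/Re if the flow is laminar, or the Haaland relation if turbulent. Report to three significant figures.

Re ≈ 51.4; laminar; f = 64/Re ≈ 1.25

Re = VD/ν = 0.8380·0.0592/9.66×10^-4 = 51.4
Re < 2300 → laminar → f = 64/Re = 1.246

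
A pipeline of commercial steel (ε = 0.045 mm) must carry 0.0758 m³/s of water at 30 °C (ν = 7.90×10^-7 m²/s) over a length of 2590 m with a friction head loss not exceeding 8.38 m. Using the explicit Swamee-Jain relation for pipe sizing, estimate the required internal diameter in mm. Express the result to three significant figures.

D ≈ 299 mm

Swamee-Jain (Type III): D = 0.66·[ε^1.25·(LQ²/(gh_f))^4.75 + ν·Q^9.4·(L/(gh_f))^5.2]^0.04
LQ²/(gh_f) = 0.1810; L/(gh_f) = 31.51
Term 1 = ε^1.25·(…)^4.75 = 1.10×10^-9; Term 2 = ν·Q^9.4·(…)^5.2 = 1.44×10^-9
D = 0.66·(1.10×10^-9 + 1.44×10^-9)^0.04 = 0.2990 m = 299 mm
Check: V = 1.08 m/s, Re = 4.09×10^5, f = 0.01534, h_f = 7.89 m ≈ 8.38 m ✓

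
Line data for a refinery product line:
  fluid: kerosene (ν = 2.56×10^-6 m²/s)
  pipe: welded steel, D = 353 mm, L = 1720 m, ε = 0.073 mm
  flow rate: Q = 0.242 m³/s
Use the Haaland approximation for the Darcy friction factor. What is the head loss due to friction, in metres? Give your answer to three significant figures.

h_f ≈ 24.1 m

V = 4Q/(πD²) = 4·0.242/(π·0.353²) = 2.473 m/s
Re = VD/ν = 2.473·0.353/2.56×10^-6 = 3.41×10^5 → turbulent
ε/D = 0.073/353 = 2.07×10^-4
Haaland: f = 0.01590
h_f = f(L/D)V²/(2g) = 0.01590·(1720/0.353)·2.473²/(2·9.81) = 24.14 m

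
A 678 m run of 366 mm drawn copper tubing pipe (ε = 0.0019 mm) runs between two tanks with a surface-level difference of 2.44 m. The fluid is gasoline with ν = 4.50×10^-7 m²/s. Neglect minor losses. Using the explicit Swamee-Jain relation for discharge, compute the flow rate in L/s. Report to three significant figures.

Swamee-Jain (Type II): Q = -0.965·√(gD⁵h_f/L)·ln[ε/(3.7D) + √(3.17ν²L/(gD³h_f))]
√(gD⁵h_f/L) = √(9.81·0.366⁵·2.44/678) = 0.01523
ε/(3.7D) = 1.40×10^-6; √(3.17ν²L/(gD³h_f)) = 1.93×10^-5
Q = -0.965·0.01523·ln(2.066×10^-5) = 0.1585 m³/s
Check: V = 1.51 m/s, Re = 1.23×10^6, f = 0.01137, h_f = 2.44 m ≈ 2.44 m ✓

Q ≈ 159 L/s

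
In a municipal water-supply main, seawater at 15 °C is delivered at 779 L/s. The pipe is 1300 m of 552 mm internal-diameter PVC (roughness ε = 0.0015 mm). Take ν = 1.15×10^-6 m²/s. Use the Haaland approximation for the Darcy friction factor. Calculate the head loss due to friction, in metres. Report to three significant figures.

h_f ≈ 13.8 m

V = 4Q/(πD²) = 4·0.779/(π·0.552²) = 3.255 m/s
Re = VD/ν = 3.255·0.552/1.15×10^-6 = 1.56×10^6 → turbulent
ε/D = 0.0015/552 = 2.72×10^-6
Haaland: f = 0.01082
h_f = f(L/D)V²/(2g) = 0.01082·(1300/0.552)·3.255²/(2·9.81) = 13.77 m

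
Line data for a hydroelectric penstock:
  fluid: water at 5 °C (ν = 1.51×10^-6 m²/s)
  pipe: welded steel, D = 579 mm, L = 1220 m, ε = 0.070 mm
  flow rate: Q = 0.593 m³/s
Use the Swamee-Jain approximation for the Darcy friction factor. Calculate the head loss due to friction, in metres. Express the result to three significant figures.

V = 4Q/(πD²) = 4·0.593/(π·0.579²) = 2.252 m/s
Re = VD/ν = 2.252·0.579/1.51×10^-6 = 8.64×10^5 → turbulent
ε/D = 0.070/579 = 1.21×10^-4
Swamee-Jain: f = 0.01397
h_f = f(L/D)V²/(2g) = 0.01397·(1220/0.579)·2.252²/(2·9.81) = 7.608 m

h_f ≈ 7.61 m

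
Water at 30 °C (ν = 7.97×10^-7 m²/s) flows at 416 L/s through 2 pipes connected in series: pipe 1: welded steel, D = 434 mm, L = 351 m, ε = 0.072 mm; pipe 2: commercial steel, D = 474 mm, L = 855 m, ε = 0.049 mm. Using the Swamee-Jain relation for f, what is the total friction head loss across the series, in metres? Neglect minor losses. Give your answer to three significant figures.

H ≈ 11.3 m

Pipe 1: V = 2.812 m/s, Re = 1.53×10^6, ε/D = 1.66×10^-4, f = 0.01405, h_1 = f(L/D)V²/2g = 4.578 m
Pipe 2: V = 2.357 m/s, Re = 1.40×10^6, ε/D = 1.03×10^-4, f = 0.01322, h_2 = f(L/D)V²/2g = 6.755 m
Series → Q common, losses add: H = Σh = 11.33 m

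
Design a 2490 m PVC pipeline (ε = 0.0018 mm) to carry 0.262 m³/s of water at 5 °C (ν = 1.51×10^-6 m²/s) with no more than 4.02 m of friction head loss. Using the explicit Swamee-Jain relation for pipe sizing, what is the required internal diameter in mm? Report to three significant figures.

D ≈ 553 mm

Swamee-Jain (Type III): D = 0.66·[ε^1.25·(LQ²/(gh_f))^4.75 + ν·Q^9.4·(L/(gh_f))^5.2]^0.04
LQ²/(gh_f) = 4.334; L/(gh_f) = 63.14
Term 1 = ε^1.25·(…)^4.75 = 6.99×10^-5; Term 2 = ν·Q^9.4·(…)^5.2 = 0.0118
D = 0.66·(6.99×10^-5 + 0.0118)^0.04 = 0.5528 m = 553 mm
Check: V = 1.09 m/s, Re = 4.00×10^5, f = 0.01368, h_f = 3.74 m ≈ 4.02 m ✓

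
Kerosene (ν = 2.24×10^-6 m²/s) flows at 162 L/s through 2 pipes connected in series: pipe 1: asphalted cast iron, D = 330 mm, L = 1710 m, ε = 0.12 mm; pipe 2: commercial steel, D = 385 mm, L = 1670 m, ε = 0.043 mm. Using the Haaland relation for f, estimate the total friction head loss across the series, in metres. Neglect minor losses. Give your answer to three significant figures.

Pipe 1: V = 1.894 m/s, Re = 2.79×10^5, ε/D = 3.64×10^-4, f = 0.01734, h_1 = f(L/D)V²/2g = 16.43 m
Pipe 2: V = 1.392 m/s, Re = 2.39×10^5, ε/D = 1.12×10^-4, f = 0.01583, h_2 = f(L/D)V²/2g = 6.779 m
Series → Q common, losses add: H = Σh = 23.20 m

H ≈ 23.2 m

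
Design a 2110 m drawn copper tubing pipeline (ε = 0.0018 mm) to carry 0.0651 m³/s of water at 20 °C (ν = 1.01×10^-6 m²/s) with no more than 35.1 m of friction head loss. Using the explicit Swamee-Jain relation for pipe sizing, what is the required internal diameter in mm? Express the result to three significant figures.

D ≈ 198 mm

Swamee-Jain (Type III): D = 0.66·[ε^1.25·(LQ²/(gh_f))^4.75 + ν·Q^9.4·(L/(gh_f))^5.2]^0.04
LQ²/(gh_f) = 0.02597; L/(gh_f) = 6.128
Term 1 = ε^1.25·(…)^4.75 = 1.94×10^-15; Term 2 = ν·Q^9.4·(…)^5.2 = 8.83×10^-14
D = 0.66·(1.94×10^-15 + 8.83×10^-14)^0.04 = 0.1985 m = 198 mm
Check: V = 2.10 m/s, Re = 4.13×10^5, f = 0.01368, h_f = 32.8 m ≈ 35.1 m ✓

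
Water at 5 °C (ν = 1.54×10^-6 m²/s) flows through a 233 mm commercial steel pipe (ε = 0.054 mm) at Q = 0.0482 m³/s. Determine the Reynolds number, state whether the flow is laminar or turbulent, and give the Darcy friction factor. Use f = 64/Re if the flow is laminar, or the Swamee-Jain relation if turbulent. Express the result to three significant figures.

V = 4Q/(πD²) = 1.130 m/s
Re = VD/ν = 1.130·0.233/1.54×10^-6 = 1.71×10^5
Re > 4000 → turbulent; ε/D = 2.32×10^-4
Swamee-Jain: f = 0.01770

Re ≈ 1.71×10^5; turbulent; f ≈ 0.0177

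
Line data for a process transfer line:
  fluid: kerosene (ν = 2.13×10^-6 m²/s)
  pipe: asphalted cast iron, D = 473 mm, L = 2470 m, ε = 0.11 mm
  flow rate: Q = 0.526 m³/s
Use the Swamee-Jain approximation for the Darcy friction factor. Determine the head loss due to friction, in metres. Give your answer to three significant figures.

V = 4Q/(πD²) = 4·0.526/(π·0.473²) = 2.993 m/s
Re = VD/ν = 2.993·0.473/2.13×10^-6 = 6.65×10^5 → turbulent
ε/D = 0.11/473 = 2.33×10^-4
Swamee-Jain: f = 0.01548
h_f = f(L/D)V²/(2g) = 0.01548·(2470/0.473)·2.993²/(2·9.81) = 36.92 m

h_f ≈ 36.9 m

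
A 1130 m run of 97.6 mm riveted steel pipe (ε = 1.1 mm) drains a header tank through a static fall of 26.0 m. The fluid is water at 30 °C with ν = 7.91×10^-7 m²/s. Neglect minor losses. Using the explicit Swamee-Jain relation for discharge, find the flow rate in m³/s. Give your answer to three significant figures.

Swamee-Jain (Type II): Q = -0.965·√(gD⁵h_f/L)·ln[ε/(3.7D) + √(3.17ν²L/(gD³h_f))]
√(gD⁵h_f/L) = √(9.81·0.0976⁵·26.0/1130) = 0.001414
ε/(3.7D) = 0.00305; √(3.17ν²L/(gD³h_f)) = 9.72×10^-5
Q = -0.965·0.001414·ln(0.003143) = 0.007862 m³/s
Check: V = 1.05 m/s, Re = 1.30×10^5, f = 0.04012, h_f = 26.1 m ≈ 26.0 m ✓

Q ≈ 0.00786 m³/s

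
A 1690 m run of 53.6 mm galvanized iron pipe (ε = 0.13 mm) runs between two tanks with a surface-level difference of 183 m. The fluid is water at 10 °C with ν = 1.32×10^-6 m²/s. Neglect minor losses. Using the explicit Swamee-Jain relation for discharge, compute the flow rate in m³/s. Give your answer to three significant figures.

Q ≈ 0.00469 m³/s

Swamee-Jain (Type II): Q = -0.965·√(gD⁵h_f/L)·ln[ε/(3.7D) + √(3.17ν²L/(gD³h_f))]
√(gD⁵h_f/L) = √(9.81·0.0536⁵·183/1690) = 6.855×10^-4
ε/(3.7D) = 6.56×10^-4; √(3.17ν²L/(gD³h_f)) = 1.84×10^-4
Q = -0.965·6.855×10^-4·ln(8.393×10^-4) = 0.004686 m³/s
Check: V = 2.08 m/s, Re = 8.43×10^4, f = 0.02667, h_f = 185 m ≈ 183 m ✓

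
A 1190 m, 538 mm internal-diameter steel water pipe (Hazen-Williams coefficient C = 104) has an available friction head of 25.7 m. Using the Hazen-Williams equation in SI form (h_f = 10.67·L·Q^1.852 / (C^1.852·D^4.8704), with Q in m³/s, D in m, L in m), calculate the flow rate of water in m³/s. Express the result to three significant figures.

Q ≈ 0.715 m³/s

Rearranging: Q = [h_f·C^1.852·D^4.8704 / (10.67·L)]^(1/1.852)
Q = [25.7·104^1.852·0.538^4.8704 / (10.67·1190)]^0.540 = 0.7154 m³/s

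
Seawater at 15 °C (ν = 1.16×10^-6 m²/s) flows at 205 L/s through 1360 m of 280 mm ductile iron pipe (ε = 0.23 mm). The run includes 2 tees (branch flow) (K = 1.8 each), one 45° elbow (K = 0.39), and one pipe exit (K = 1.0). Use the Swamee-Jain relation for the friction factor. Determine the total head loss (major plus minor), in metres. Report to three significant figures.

V = 4Q/(πD²) = 3.329 m/s; V²/2g = 0.5649 m
Re = 8.04×10^5, ε/D = 8.21×10^-4 → f = 0.01926 (Swamee-Jain)
Major: h_f = f(L/D)·V²/2g = 0.01926·4857·0.5649 = 52.86 m
Minor: ΣK = 4.99; h_m = ΣK·V²/2g = 2.819 m
Total H_L = 52.86 + 2.819 = 55.68 m

H_L ≈ 55.7 m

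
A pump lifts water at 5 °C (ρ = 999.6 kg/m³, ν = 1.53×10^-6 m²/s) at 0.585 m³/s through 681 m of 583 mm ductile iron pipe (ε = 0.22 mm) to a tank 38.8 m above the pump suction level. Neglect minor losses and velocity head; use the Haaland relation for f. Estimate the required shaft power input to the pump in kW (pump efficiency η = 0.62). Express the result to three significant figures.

V = 4Q/(πD²) = 2.191 m/s; Re = 8.35×10^5; ε/D = 3.77×10^-4; f = 0.01636
h_f = f(L/D)V²/2g = 4.678 m
Total head H = z + h_f = 38.8 + 4.678 = 43.48 m
P_hyd = ρgQH = 999.6·9.81·0.585·43.48 = 249.4 kW
P_shaft = P_hyd/η = 249.4/0.62 = 402.3 kW

P_shaft ≈ 402 kW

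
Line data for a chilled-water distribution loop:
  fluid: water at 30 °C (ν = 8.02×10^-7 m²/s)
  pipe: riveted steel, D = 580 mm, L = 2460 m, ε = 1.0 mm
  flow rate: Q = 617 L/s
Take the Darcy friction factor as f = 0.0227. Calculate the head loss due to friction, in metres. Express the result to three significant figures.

V = 4Q/(πD²) = 4·0.617/(π·0.580²) = 2.335 m/s
h_f = f(L/D)V²/(2g) = 0.02270·(2460/0.580)·2.335²/(2·9.81) = 26.76 m

h_f ≈ 26.8 m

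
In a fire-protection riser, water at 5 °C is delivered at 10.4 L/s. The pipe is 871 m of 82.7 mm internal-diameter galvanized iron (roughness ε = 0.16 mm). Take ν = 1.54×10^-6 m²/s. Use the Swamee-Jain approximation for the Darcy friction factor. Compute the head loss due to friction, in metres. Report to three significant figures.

h_f ≈ 50.5 m

V = 4Q/(πD²) = 4·0.0104/(π·0.0827²) = 1.936 m/s
Re = VD/ν = 1.936·0.0827/1.54×10^-6 = 1.04×10^5 → turbulent
ε/D = 0.16/82.7 = 0.00193
Swamee-Jain: f = 0.02510
h_f = f(L/D)V²/(2g) = 0.02510·(871/0.0827)·1.936²/(2·9.81) = 50.50 m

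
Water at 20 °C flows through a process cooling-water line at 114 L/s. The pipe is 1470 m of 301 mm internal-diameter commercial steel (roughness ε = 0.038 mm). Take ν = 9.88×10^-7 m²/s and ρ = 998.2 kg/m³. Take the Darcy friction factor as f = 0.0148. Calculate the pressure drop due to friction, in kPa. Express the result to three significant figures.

V = 4Q/(πD²) = 4·0.114/(π·0.301²) = 1.602 m/s
h_f = f(L/D)V²/(2g) = 0.01480·(1470/0.301)·1.602²/(2·9.81) = 9.455 m
Δp = ρg·h_f = 998.2·9.81·9.455 = 92.59 kPa

Δp ≈ 92.6 kPa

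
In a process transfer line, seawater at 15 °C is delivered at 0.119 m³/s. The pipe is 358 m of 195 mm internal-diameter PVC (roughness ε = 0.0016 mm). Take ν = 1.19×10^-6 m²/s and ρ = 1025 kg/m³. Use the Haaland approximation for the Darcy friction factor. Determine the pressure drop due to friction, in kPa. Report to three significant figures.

V = 4Q/(πD²) = 4·0.119/(π·0.195²) = 3.985 m/s
Re = VD/ν = 3.985·0.195/1.19×10^-6 = 6.53×10^5 → turbulent
ε/D = 0.0016/195 = 8.21×10^-6
Haaland: f = 0.01257
h_f = f(L/D)V²/(2g) = 0.01257·(358/0.195)·3.985²/(2·9.81) = 18.68 m
Δp = ρg·h_f = 1025·9.81·18.68 = 187.8 kPa

Δp ≈ 188 kPa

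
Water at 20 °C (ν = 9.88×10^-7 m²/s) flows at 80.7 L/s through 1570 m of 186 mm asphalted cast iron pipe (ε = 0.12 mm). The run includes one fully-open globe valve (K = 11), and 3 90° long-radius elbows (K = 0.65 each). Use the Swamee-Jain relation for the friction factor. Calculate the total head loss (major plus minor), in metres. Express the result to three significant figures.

H_L ≈ 76.2 m

V = 4Q/(πD²) = 2.970 m/s; V²/2g = 0.4496 m
Re = 5.59×10^5, ε/D = 6.45×10^-4 → f = 0.01854 (Swamee-Jain)
Major: h_f = f(L/D)·V²/2g = 0.01854·8441·0.4496 = 70.37 m
Minor: ΣK = 12.9; h_m = ΣK·V²/2g = 5.822 m
Total H_L = 70.37 + 5.822 = 76.19 m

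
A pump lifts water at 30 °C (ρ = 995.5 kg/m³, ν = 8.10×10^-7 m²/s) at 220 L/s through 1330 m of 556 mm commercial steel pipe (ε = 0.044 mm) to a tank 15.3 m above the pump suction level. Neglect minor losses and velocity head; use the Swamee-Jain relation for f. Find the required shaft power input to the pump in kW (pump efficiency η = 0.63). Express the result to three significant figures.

P_shaft ≈ 56.9 kW

V = 4Q/(πD²) = 0.9061 m/s; Re = 6.22×10^5; ε/D = 7.91×10^-5; f = 0.01385
h_f = f(L/D)V²/2g = 1.386 m
Total head H = z + h_f = 15.3 + 1.386 = 16.69 m
P_hyd = ρgQH = 995.5·9.81·0.220·16.69 = 35.85 kW
P_shaft = P_hyd/η = 35.85/0.63 = 56.91 kW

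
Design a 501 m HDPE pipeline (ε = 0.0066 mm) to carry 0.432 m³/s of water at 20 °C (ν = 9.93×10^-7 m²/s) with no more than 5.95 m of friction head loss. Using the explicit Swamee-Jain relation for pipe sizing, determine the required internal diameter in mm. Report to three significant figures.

D ≈ 435 mm

Swamee-Jain (Type III): D = 0.66·[ε^1.25·(LQ²/(gh_f))^4.75 + ν·Q^9.4·(L/(gh_f))^5.2]^0.04
LQ²/(gh_f) = 1.602; L/(gh_f) = 8.583
Term 1 = ε^1.25·(…)^4.75 = 3.14×10^-6; Term 2 = ν·Q^9.4·(…)^5.2 = 2.66×10^-5
D = 0.66·(3.14×10^-6 + 2.66×10^-5)^0.04 = 0.4350 m = 435 mm
Check: V = 2.91 m/s, Re = 1.27×10^6, f = 0.01157, h_f = 5.74 m ≈ 5.95 m ✓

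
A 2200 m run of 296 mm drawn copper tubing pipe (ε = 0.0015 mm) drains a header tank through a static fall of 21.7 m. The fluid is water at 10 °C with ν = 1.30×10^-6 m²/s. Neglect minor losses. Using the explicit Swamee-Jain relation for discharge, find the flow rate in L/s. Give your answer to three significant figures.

Q ≈ 142 L/s

Swamee-Jain (Type II): Q = -0.965·√(gD⁵h_f/L)·ln[ε/(3.7D) + √(3.17ν²L/(gD³h_f))]
√(gD⁵h_f/L) = √(9.81·0.296⁵·21.7/2200) = 0.01483
ε/(3.7D) = 1.37×10^-6; √(3.17ν²L/(gD³h_f)) = 4.62×10^-5
Q = -0.965·0.01483·ln(4.757×10^-5) = 0.1424 m³/s
Check: V = 2.07 m/s, Re = 4.71×10^5, f = 0.01331, h_f = 21.6 m ≈ 21.7 m ✓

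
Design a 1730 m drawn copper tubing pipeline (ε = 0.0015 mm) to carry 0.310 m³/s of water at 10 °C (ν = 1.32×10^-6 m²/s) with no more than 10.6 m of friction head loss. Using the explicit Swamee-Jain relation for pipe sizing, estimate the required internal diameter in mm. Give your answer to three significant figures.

D ≈ 444 mm

Swamee-Jain (Type III): D = 0.66·[ε^1.25·(LQ²/(gh_f))^4.75 + ν·Q^9.4·(L/(gh_f))^5.2]^0.04
LQ²/(gh_f) = 1.599; L/(gh_f) = 16.64
Term 1 = ε^1.25·(…)^4.75 = 4.88×10^-7; Term 2 = ν·Q^9.4·(…)^5.2 = 4.89×10^-5
D = 0.66·(4.88×10^-7 + 4.89×10^-5)^0.04 = 0.4439 m = 444 mm
Check: V = 2.00 m/s, Re = 6.74×10^5, f = 0.01249, h_f = 9.95 m ≈ 10.6 m ✓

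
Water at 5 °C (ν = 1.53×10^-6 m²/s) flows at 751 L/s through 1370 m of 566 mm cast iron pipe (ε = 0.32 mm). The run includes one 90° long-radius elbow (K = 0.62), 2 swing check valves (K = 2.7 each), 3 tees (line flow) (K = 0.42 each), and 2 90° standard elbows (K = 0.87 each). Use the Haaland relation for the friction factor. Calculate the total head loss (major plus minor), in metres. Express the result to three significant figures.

H_L ≈ 23.4 m

V = 4Q/(πD²) = 2.985 m/s; V²/2g = 0.4541 m
Re = 1.10×10^6, ε/D = 5.65×10^-4 → f = 0.01757 (Haaland)
Major: h_f = f(L/D)·V²/2g = 0.01757·2420·0.4541 = 19.31 m
Minor: ΣK = 9.02; h_m = ΣK·V²/2g = 4.096 m
Total H_L = 19.31 + 4.096 = 23.41 m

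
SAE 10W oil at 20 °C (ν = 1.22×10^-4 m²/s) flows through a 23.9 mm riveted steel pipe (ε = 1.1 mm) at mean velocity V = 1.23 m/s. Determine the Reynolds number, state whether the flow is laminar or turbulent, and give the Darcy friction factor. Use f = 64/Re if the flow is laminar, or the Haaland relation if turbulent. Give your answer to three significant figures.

Re = VD/ν = 1.230·0.0239/1.22×10^-4 = 241
Re < 2300 → laminar → f = 64/Re = 0.2656

Re ≈ 241; laminar; f = 64/Re ≈ 0.266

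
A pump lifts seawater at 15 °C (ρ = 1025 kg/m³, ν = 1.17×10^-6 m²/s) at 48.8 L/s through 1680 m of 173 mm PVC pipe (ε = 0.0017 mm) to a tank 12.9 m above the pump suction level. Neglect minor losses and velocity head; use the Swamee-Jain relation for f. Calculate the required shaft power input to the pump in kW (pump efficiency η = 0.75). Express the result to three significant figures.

P_shaft ≈ 28.6 kW

V = 4Q/(πD²) = 2.076 m/s; Re = 3.07×10^5; ε/D = 9.83×10^-6; f = 0.01443
h_f = f(L/D)V²/2g = 30.78 m
Total head H = z + h_f = 12.9 + 30.78 = 43.68 m
P_hyd = ρgQH = 1025·9.81·0.0488·43.68 = 21.43 kW
P_shaft = P_hyd/η = 21.43/0.75 = 28.58 kW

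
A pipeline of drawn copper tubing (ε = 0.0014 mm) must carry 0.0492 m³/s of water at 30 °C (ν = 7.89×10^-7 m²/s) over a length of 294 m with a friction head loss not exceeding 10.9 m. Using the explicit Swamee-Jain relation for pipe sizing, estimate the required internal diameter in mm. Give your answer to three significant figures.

Swamee-Jain (Type III): D = 0.66·[ε^1.25·(LQ²/(gh_f))^4.75 + ν·Q^9.4·(L/(gh_f))^5.2]^0.04
LQ²/(gh_f) = 0.006656; L/(gh_f) = 2.749
Term 1 = ε^1.25·(…)^4.75 = 2.20×10^-18; Term 2 = ν·Q^9.4·(…)^5.2 = 7.69×10^-17
D = 0.66·(2.20×10^-18 + 7.69×10^-17)^0.04 = 0.1498 m = 150 mm
Check: V = 2.79 m/s, Re = 5.30×10^5, f = 0.01311, h_f = 10.2 m ≈ 10.9 m ✓

D ≈ 150 mm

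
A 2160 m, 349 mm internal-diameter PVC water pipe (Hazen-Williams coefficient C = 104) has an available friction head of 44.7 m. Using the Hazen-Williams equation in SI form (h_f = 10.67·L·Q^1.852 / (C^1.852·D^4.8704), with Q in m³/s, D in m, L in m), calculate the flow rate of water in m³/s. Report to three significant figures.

Q ≈ 0.224 m³/s

Rearranging: Q = [h_f·C^1.852·D^4.8704 / (10.67·L)]^(1/1.852)
Q = [44.7·104^1.852·0.349^4.8704 / (10.67·2160)]^0.540 = 0.2240 m³/s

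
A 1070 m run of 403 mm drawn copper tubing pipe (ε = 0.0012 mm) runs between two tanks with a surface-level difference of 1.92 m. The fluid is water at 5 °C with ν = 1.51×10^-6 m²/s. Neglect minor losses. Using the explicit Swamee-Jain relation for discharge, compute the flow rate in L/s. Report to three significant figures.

Swamee-Jain (Type II): Q = -0.965·√(gD⁵h_f/L)·ln[ε/(3.7D) + √(3.17ν²L/(gD³h_f))]
√(gD⁵h_f/L) = √(9.81·0.403⁵·1.92/1070) = 0.01368
ε/(3.7D) = 8.05×10^-7; √(3.17ν²L/(gD³h_f)) = 7.92×10^-5
Q = -0.965·0.01368·ln(8.001×10^-5) = 0.1245 m³/s
Check: V = 0.976 m/s, Re = 2.61×10^5, f = 0.01479, h_f = 1.91 m ≈ 1.92 m ✓

Q ≈ 125 L/s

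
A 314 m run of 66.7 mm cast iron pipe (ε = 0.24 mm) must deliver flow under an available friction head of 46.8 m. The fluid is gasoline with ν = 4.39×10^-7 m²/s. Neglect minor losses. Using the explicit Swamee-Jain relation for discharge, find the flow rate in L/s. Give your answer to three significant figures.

Q ≈ 9.25 L/s

Swamee-Jain (Type II): Q = -0.965·√(gD⁵h_f/L)·ln[ε/(3.7D) + √(3.17ν²L/(gD³h_f))]
√(gD⁵h_f/L) = √(9.81·0.0667⁵·46.8/314) = 0.001389
ε/(3.7D) = 9.72×10^-4; √(3.17ν²L/(gD³h_f)) = 3.75×10^-5
Q = -0.965·0.001389·ln(0.001010) = 0.009248 m³/s
Check: V = 2.65 m/s, Re = 4.02×10^5, f = 0.02797, h_f = 47.0 m ≈ 46.8 m ✓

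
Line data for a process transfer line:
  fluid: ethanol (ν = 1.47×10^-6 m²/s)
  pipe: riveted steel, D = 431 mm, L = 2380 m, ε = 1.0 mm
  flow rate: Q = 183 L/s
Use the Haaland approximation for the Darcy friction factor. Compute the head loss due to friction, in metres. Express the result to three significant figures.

h_f ≈ 11.0 m

V = 4Q/(πD²) = 4·0.183/(π·0.431²) = 1.254 m/s
Re = VD/ν = 1.254·0.431/1.47×10^-6 = 3.68×10^5 → turbulent
ε/D = 1.0/431 = 0.00232
Haaland: f = 0.02482
h_f = f(L/D)V²/(2g) = 0.02482·(2380/0.431)·1.254²/(2·9.81) = 10.99 m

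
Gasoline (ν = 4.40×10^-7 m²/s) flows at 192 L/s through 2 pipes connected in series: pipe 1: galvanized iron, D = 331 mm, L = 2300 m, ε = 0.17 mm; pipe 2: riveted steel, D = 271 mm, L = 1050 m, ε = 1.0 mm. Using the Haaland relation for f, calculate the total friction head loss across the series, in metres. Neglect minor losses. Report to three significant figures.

H ≈ 91.1 m

Pipe 1: V = 2.231 m/s, Re = 1.68×10^6, ε/D = 5.14×10^-4, f = 0.01710, h_1 = f(L/D)V²/2g = 30.14 m
Pipe 2: V = 3.329 m/s, Re = 2.05×10^6, ε/D = 0.00369, f = 0.02786, h_2 = f(L/D)V²/2g = 60.97 m
Series → Q common, losses add: H = Σh = 91.11 m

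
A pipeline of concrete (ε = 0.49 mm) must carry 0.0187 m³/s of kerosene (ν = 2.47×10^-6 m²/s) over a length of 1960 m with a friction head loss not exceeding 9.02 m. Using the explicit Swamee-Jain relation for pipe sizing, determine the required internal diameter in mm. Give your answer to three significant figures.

D ≈ 180 mm

Swamee-Jain (Type III): D = 0.66·[ε^1.25·(LQ²/(gh_f))^4.75 + ν·Q^9.4·(L/(gh_f))^5.2]^0.04
LQ²/(gh_f) = 0.007746; L/(gh_f) = 22.15
Term 1 = ε^1.25·(…)^4.75 = 6.85×10^-15; Term 2 = ν·Q^9.4·(…)^5.2 = 1.39×10^-15
D = 0.66·(6.85×10^-15 + 1.39×10^-15)^0.04 = 0.1804 m = 180 mm
Check: V = 0.732 m/s, Re = 5.34×10^4, f = 0.02820, h_f = 8.36 m ≈ 9.02 m ✓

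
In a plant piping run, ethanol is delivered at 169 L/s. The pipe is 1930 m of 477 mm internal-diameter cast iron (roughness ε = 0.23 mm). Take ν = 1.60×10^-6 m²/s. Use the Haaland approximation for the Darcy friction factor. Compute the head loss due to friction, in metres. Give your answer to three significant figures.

h_f ≈ 3.33 m

V = 4Q/(πD²) = 4·0.169/(π·0.477²) = 0.9457 m/s
Re = VD/ν = 0.9457·0.477/1.60×10^-6 = 2.82×10^5 → turbulent
ε/D = 0.23/477 = 4.82×10^-4
Haaland: f = 0.01805
h_f = f(L/D)V²/(2g) = 0.01805·(1930/0.477)·0.9457²/(2·9.81) = 3.328 m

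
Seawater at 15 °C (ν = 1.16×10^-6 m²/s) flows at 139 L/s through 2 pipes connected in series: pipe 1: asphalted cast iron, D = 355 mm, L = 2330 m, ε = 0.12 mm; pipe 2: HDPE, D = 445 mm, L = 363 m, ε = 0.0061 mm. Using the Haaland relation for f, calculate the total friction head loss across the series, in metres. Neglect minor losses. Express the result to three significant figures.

H ≈ 11.4 m

Pipe 1: V = 1.404 m/s, Re = 4.30×10^5, ε/D = 3.38×10^-4, f = 0.01661, h_1 = f(L/D)V²/2g = 10.96 m
Pipe 2: V = 0.8937 m/s, Re = 3.43×10^5, ε/D = 1.37×10^-5, f = 0.01411, h_2 = f(L/D)V²/2g = 0.4687 m
Series → Q common, losses add: H = Σh = 11.43 m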